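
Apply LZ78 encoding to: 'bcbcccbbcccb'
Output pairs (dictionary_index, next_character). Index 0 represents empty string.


LZ78 encoding steps:
Dictionary: {0: ''}
Step 1: w='' (idx 0), next='b' -> output (0, 'b'), add 'b' as idx 1
Step 2: w='' (idx 0), next='c' -> output (0, 'c'), add 'c' as idx 2
Step 3: w='b' (idx 1), next='c' -> output (1, 'c'), add 'bc' as idx 3
Step 4: w='c' (idx 2), next='c' -> output (2, 'c'), add 'cc' as idx 4
Step 5: w='b' (idx 1), next='b' -> output (1, 'b'), add 'bb' as idx 5
Step 6: w='cc' (idx 4), next='c' -> output (4, 'c'), add 'ccc' as idx 6
Step 7: w='b' (idx 1), end of input -> output (1, '')


Encoded: [(0, 'b'), (0, 'c'), (1, 'c'), (2, 'c'), (1, 'b'), (4, 'c'), (1, '')]


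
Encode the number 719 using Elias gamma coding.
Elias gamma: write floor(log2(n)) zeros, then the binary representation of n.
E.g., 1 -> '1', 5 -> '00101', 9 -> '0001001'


num_bits = floor(log2(719)) + 1 = 10
leading_zeros = num_bits - 1 = 9
binary(719) = 1011001111

Elias gamma(719) = '000000000' + '1011001111' = 0000000001011001111 (19 bits)


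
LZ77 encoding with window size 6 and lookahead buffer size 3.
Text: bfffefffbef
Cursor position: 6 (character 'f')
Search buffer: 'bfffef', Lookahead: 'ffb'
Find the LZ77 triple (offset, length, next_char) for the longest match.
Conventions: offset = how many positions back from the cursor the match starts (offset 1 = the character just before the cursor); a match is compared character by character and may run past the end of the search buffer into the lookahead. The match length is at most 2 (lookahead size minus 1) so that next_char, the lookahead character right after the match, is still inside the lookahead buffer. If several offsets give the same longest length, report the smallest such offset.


Try each offset into the search buffer:
  offset=1 (pos 5, char 'f'): match length 2
  offset=2 (pos 4, char 'e'): match length 0
  offset=3 (pos 3, char 'f'): match length 1
  offset=4 (pos 2, char 'f'): match length 2
  offset=5 (pos 1, char 'f'): match length 2
  offset=6 (pos 0, char 'b'): match length 0
Longest match has length 2, found at offsets 1, 4, 5; take the smallest, offset 1.
next_char = character at position 6 + 2 = 8 -> 'b'

Best match: offset=1, length=2 (matching 'ff' starting at position 5)
LZ77 triple: (1, 2, 'b')


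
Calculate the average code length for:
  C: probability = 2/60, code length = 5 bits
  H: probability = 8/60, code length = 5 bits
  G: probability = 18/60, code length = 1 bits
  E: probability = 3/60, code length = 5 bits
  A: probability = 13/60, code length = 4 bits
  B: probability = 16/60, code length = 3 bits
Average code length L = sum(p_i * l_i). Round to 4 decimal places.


Weighted contributions p_i * l_i:
  C: (2/60) * 5 = 10/60
  H: (8/60) * 5 = 40/60
  G: (18/60) * 1 = 18/60
  E: (3/60) * 5 = 15/60
  A: (13/60) * 4 = 52/60
  B: (16/60) * 3 = 48/60
Sum = (10 + 40 + 18 + 15 + 52 + 48)/60 = 183/60

L = 183/60 = 3.0500 bits/symbol


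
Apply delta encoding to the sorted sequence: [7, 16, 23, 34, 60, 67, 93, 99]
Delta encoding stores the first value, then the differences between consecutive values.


First value: 7
Deltas:
  16 - 7 = 9
  23 - 16 = 7
  34 - 23 = 11
  60 - 34 = 26
  67 - 60 = 7
  93 - 67 = 26
  99 - 93 = 6


Delta encoded: [7, 9, 7, 11, 26, 7, 26, 6]


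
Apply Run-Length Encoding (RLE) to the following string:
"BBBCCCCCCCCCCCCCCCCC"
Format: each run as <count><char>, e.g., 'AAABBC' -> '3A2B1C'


Scanning runs left to right:
  i=0: run of 'B' x 3 -> '3B'
  i=3: run of 'C' x 17 -> '17C'

RLE = 3B17C


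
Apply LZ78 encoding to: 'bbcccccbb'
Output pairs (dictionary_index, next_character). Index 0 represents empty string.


LZ78 encoding steps:
Dictionary: {0: ''}
Step 1: w='' (idx 0), next='b' -> output (0, 'b'), add 'b' as idx 1
Step 2: w='b' (idx 1), next='c' -> output (1, 'c'), add 'bc' as idx 2
Step 3: w='' (idx 0), next='c' -> output (0, 'c'), add 'c' as idx 3
Step 4: w='c' (idx 3), next='c' -> output (3, 'c'), add 'cc' as idx 4
Step 5: w='c' (idx 3), next='b' -> output (3, 'b'), add 'cb' as idx 5
Step 6: w='b' (idx 1), end of input -> output (1, '')


Encoded: [(0, 'b'), (1, 'c'), (0, 'c'), (3, 'c'), (3, 'b'), (1, '')]


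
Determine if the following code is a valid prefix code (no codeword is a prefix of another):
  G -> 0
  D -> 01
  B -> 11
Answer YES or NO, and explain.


Checking each pair (does one codeword prefix another?):
  G='0' vs D='01': prefix -- VIOLATION

NO -- this is NOT a valid prefix code. G (0) is a prefix of D (01).


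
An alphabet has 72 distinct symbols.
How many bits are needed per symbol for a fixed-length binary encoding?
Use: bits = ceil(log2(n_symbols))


log2(72) = 6.1699
Bracket: 2^6 = 64 < 72 <= 2^7 = 128
So ceil(log2(72)) = 7

bits = ceil(log2(72)) = ceil(6.1699) = 7 bits


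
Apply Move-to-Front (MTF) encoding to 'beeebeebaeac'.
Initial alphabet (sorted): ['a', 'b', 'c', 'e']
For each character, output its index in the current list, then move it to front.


MTF encoding:
'b': index 1 in ['a', 'b', 'c', 'e'] -> ['b', 'a', 'c', 'e']
'e': index 3 in ['b', 'a', 'c', 'e'] -> ['e', 'b', 'a', 'c']
'e': index 0 in ['e', 'b', 'a', 'c'] -> ['e', 'b', 'a', 'c']
'e': index 0 in ['e', 'b', 'a', 'c'] -> ['e', 'b', 'a', 'c']
'b': index 1 in ['e', 'b', 'a', 'c'] -> ['b', 'e', 'a', 'c']
'e': index 1 in ['b', 'e', 'a', 'c'] -> ['e', 'b', 'a', 'c']
'e': index 0 in ['e', 'b', 'a', 'c'] -> ['e', 'b', 'a', 'c']
'b': index 1 in ['e', 'b', 'a', 'c'] -> ['b', 'e', 'a', 'c']
'a': index 2 in ['b', 'e', 'a', 'c'] -> ['a', 'b', 'e', 'c']
'e': index 2 in ['a', 'b', 'e', 'c'] -> ['e', 'a', 'b', 'c']
'a': index 1 in ['e', 'a', 'b', 'c'] -> ['a', 'e', 'b', 'c']
'c': index 3 in ['a', 'e', 'b', 'c'] -> ['c', 'a', 'e', 'b']


Output: [1, 3, 0, 0, 1, 1, 0, 1, 2, 2, 1, 3]


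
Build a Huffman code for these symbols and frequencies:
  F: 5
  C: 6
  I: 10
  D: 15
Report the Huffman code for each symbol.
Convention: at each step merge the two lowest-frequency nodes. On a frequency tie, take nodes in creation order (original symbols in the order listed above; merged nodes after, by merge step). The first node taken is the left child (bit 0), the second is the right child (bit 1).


Huffman tree construction:
Step 1: Merge F(5) + C(6) = 11
Step 2: Merge I(10) + (F+C)(11) = 21
Step 3: Merge D(15) + (I+(F+C))(21) = 36
Read each symbol's code off the tree from the root (left child = 0, right child = 1).

Codes:
  F: 110 (length 3)
  C: 111 (length 3)
  I: 10 (length 2)
  D: 0 (length 1)
Average code length: 68/36 = 1.8889 bits/symbol


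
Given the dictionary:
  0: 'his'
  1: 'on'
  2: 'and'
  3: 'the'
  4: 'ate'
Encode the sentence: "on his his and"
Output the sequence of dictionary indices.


Look up each word in the dictionary:
  'on' -> 1
  'his' -> 0
  'his' -> 0
  'and' -> 2

Encoded: [1, 0, 0, 2]


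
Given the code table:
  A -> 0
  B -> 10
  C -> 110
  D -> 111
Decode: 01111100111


Decoding:
0 -> A
111 -> D
110 -> C
0 -> A
111 -> D


Result: ADCAD


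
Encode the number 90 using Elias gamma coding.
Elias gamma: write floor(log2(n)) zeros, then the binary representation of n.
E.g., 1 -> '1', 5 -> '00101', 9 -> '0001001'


num_bits = floor(log2(90)) + 1 = 7
leading_zeros = num_bits - 1 = 6
binary(90) = 1011010

Elias gamma(90) = '000000' + '1011010' = 0000001011010 (13 bits)


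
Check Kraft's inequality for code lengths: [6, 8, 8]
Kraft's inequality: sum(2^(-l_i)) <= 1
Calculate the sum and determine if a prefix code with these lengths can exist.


Sum = 2^(-6) + 2^(-8) + 2^(-8)
    = 0.015625 + 0.00390625 + 0.00390625
    = 6/256 = 0.0234375
Since 0.0234375 <= 1, Kraft's inequality IS satisfied.
A prefix code with these lengths CAN exist.

Kraft sum = 0.0234375. Satisfied.


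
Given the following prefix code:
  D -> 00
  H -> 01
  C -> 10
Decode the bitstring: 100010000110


Decoding step by step:
Bits 10 -> C
Bits 00 -> D
Bits 10 -> C
Bits 00 -> D
Bits 01 -> H
Bits 10 -> C


Decoded message: CDCDHC


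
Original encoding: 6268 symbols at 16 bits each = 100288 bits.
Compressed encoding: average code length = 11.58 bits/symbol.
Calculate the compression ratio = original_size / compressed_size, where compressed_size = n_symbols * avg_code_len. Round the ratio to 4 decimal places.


original_size = n_symbols * orig_bits = 6268 * 16 = 100288 bits
compressed_size = n_symbols * avg_code_len = 6268 * 11.58 = 72583.44 bits
ratio = original_size / compressed_size = 100288 / 72583.44 = 1.3817

Compression ratio = 1.3817


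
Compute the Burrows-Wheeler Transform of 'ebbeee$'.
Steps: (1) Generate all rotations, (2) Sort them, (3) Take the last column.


Rotations (sorted):
  0: $ebbeee -> last char: e
  1: bbeee$e -> last char: e
  2: beee$eb -> last char: b
  3: e$ebbee -> last char: e
  4: ebbeee$ -> last char: $
  5: ee$ebbe -> last char: e
  6: eee$ebb -> last char: b


BWT = eebe$eb


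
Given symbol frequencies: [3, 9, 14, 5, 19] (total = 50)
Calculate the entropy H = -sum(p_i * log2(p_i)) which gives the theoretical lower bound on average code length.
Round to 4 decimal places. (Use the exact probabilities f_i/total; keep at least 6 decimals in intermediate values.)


Per-symbol terms -p_i * log2(p_i) with p_i = f_i/50:
  p = 3/50 = 0.060000: log2(p) = -4.058894, -p*log2(p) = 0.243534
  p = 9/50 = 0.180000: log2(p) = -2.473931, -p*log2(p) = 0.445308
  p = 14/50 = 0.280000: log2(p) = -1.836501, -p*log2(p) = 0.514220
  p = 5/50 = 0.100000: log2(p) = -3.321928, -p*log2(p) = 0.332193
  p = 19/50 = 0.380000: log2(p) = -1.395929, -p*log2(p) = 0.530453
H = 0.243534 + 0.445308 + 0.514220 + 0.332193 + 0.530453 = 2.065708

H = 2.0657 bits/symbol


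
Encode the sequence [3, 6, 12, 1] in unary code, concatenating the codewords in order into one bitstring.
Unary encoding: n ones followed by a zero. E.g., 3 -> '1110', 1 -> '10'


Encode each number as n ones followed by a terminating 0:
  3 -> 1110 (4 bits)
  6 -> 1111110 (7 bits)
  12 -> 1111111111110 (13 bits)
  1 -> 10 (2 bits)
Total length = 4 + 7 + 13 + 2 = 26 bits.

Unary([3, 6, 12, 1]) = 11101111110111111111111010 (26 bits)


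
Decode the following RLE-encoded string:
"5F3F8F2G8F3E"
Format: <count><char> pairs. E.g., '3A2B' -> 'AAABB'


Expanding each <count><char> pair:
  5F -> 'FFFFF'
  3F -> 'FFF'
  8F -> 'FFFFFFFF'
  2G -> 'GG'
  8F -> 'FFFFFFFF'
  3E -> 'EEE'

Decoded = FFFFFFFFFFFFFFFFGGFFFFFFFFEEE


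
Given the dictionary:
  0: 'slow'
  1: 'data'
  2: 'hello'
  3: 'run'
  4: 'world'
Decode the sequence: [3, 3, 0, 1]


Look up each index in the dictionary:
  3 -> 'run'
  3 -> 'run'
  0 -> 'slow'
  1 -> 'data'

Decoded: "run run slow data"


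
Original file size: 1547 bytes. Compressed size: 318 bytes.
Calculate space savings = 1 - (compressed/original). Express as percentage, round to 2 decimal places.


ratio = compressed/original = 318/1547 = 0.205559
savings = 1 - ratio = 1 - 0.205559 = 0.794441
as a percentage: 0.794441 * 100 = 79.44%

Space savings = 1 - 318/1547 = 79.44%


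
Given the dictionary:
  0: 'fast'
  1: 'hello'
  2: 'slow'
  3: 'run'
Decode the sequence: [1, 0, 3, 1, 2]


Look up each index in the dictionary:
  1 -> 'hello'
  0 -> 'fast'
  3 -> 'run'
  1 -> 'hello'
  2 -> 'slow'

Decoded: "hello fast run hello slow"


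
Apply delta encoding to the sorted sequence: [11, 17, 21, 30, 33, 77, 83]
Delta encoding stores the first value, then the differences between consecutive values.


First value: 11
Deltas:
  17 - 11 = 6
  21 - 17 = 4
  30 - 21 = 9
  33 - 30 = 3
  77 - 33 = 44
  83 - 77 = 6


Delta encoded: [11, 6, 4, 9, 3, 44, 6]


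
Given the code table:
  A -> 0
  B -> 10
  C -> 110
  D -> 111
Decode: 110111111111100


Decoding:
110 -> C
111 -> D
111 -> D
111 -> D
10 -> B
0 -> A


Result: CDDDBA


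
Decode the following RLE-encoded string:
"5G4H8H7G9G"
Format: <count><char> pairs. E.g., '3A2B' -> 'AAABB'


Expanding each <count><char> pair:
  5G -> 'GGGGG'
  4H -> 'HHHH'
  8H -> 'HHHHHHHH'
  7G -> 'GGGGGGG'
  9G -> 'GGGGGGGGG'

Decoded = GGGGGHHHHHHHHHHHHGGGGGGGGGGGGGGGG


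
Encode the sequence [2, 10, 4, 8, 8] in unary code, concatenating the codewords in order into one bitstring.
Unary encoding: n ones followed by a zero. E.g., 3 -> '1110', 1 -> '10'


Encode each number as n ones followed by a terminating 0:
  2 -> 110 (3 bits)
  10 -> 11111111110 (11 bits)
  4 -> 11110 (5 bits)
  8 -> 111111110 (9 bits)
  8 -> 111111110 (9 bits)
Total length = 3 + 11 + 5 + 9 + 9 = 37 bits.

Unary([2, 10, 4, 8, 8]) = 1101111111111011110111111110111111110 (37 bits)


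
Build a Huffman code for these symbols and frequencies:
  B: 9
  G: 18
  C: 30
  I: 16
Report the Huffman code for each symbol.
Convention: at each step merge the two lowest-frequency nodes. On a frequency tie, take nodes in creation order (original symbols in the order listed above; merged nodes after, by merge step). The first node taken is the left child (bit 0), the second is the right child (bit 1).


Huffman tree construction:
Step 1: Merge B(9) + I(16) = 25
Step 2: Merge G(18) + (B+I)(25) = 43
Step 3: Merge C(30) + (G+(B+I))(43) = 73
Read each symbol's code off the tree from the root (left child = 0, right child = 1).

Codes:
  B: 110 (length 3)
  G: 10 (length 2)
  C: 0 (length 1)
  I: 111 (length 3)
Average code length: 141/73 = 1.9315 bits/symbol


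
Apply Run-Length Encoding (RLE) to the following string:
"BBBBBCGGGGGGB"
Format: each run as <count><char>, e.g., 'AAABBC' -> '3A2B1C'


Scanning runs left to right:
  i=0: run of 'B' x 5 -> '5B'
  i=5: run of 'C' x 1 -> '1C'
  i=6: run of 'G' x 6 -> '6G'
  i=12: run of 'B' x 1 -> '1B'

RLE = 5B1C6G1B


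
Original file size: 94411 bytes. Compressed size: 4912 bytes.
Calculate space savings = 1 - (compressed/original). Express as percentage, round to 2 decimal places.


ratio = compressed/original = 4912/94411 = 0.052028
savings = 1 - ratio = 1 - 0.052028 = 0.947972
as a percentage: 0.947972 * 100 = 94.8%

Space savings = 1 - 4912/94411 = 94.8%


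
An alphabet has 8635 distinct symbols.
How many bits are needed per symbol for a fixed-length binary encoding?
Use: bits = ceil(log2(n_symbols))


log2(8635) = 13.076
Bracket: 2^13 = 8192 < 8635 <= 2^14 = 16384
So ceil(log2(8635)) = 14

bits = ceil(log2(8635)) = ceil(13.076) = 14 bits


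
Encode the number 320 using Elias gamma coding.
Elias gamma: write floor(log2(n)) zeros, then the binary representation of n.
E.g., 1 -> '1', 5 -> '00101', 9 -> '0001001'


num_bits = floor(log2(320)) + 1 = 9
leading_zeros = num_bits - 1 = 8
binary(320) = 101000000

Elias gamma(320) = '00000000' + '101000000' = 00000000101000000 (17 bits)


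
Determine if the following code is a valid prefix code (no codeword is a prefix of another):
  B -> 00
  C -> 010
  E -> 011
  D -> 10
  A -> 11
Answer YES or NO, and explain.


Checking each pair (does one codeword prefix another?):
  B='00' vs C='010': no prefix
  B='00' vs E='011': no prefix
  B='00' vs D='10': no prefix
  B='00' vs A='11': no prefix
  C='010' vs B='00': no prefix
  C='010' vs E='011': no prefix
  C='010' vs D='10': no prefix
  C='010' vs A='11': no prefix
  E='011' vs B='00': no prefix
  E='011' vs C='010': no prefix
  E='011' vs D='10': no prefix
  E='011' vs A='11': no prefix
  D='10' vs B='00': no prefix
  D='10' vs C='010': no prefix
  D='10' vs E='011': no prefix
  D='10' vs A='11': no prefix
  A='11' vs B='00': no prefix
  A='11' vs C='010': no prefix
  A='11' vs E='011': no prefix
  A='11' vs D='10': no prefix
No violation found over all pairs.

YES -- this is a valid prefix code. No codeword is a prefix of any other codeword.


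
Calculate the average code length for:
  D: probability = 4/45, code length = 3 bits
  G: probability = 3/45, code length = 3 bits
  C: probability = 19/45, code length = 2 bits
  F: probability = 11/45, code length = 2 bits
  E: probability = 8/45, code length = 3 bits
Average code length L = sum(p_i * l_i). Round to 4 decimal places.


Weighted contributions p_i * l_i:
  D: (4/45) * 3 = 12/45
  G: (3/45) * 3 = 9/45
  C: (19/45) * 2 = 38/45
  F: (11/45) * 2 = 22/45
  E: (8/45) * 3 = 24/45
Sum = (12 + 9 + 38 + 22 + 24)/45 = 105/45

L = 105/45 = 2.3333 bits/symbol


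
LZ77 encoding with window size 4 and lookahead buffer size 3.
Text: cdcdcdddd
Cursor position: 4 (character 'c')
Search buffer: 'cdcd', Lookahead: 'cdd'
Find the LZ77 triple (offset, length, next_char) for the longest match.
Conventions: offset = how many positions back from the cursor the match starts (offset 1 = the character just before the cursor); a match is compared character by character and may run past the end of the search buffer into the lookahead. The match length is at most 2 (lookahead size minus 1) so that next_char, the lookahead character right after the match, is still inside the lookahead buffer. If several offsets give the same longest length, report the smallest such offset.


Try each offset into the search buffer:
  offset=1 (pos 3, char 'd'): match length 0
  offset=2 (pos 2, char 'c'): match length 2
  offset=3 (pos 1, char 'd'): match length 0
  offset=4 (pos 0, char 'c'): match length 2
Longest match has length 2, found at offsets 2, 4; take the smallest, offset 2.
next_char = character at position 4 + 2 = 6 -> 'd'

Best match: offset=2, length=2 (matching 'cd' starting at position 2)
LZ77 triple: (2, 2, 'd')


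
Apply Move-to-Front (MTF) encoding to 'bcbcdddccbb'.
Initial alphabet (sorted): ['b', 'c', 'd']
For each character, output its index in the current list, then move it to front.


MTF encoding:
'b': index 0 in ['b', 'c', 'd'] -> ['b', 'c', 'd']
'c': index 1 in ['b', 'c', 'd'] -> ['c', 'b', 'd']
'b': index 1 in ['c', 'b', 'd'] -> ['b', 'c', 'd']
'c': index 1 in ['b', 'c', 'd'] -> ['c', 'b', 'd']
'd': index 2 in ['c', 'b', 'd'] -> ['d', 'c', 'b']
'd': index 0 in ['d', 'c', 'b'] -> ['d', 'c', 'b']
'd': index 0 in ['d', 'c', 'b'] -> ['d', 'c', 'b']
'c': index 1 in ['d', 'c', 'b'] -> ['c', 'd', 'b']
'c': index 0 in ['c', 'd', 'b'] -> ['c', 'd', 'b']
'b': index 2 in ['c', 'd', 'b'] -> ['b', 'c', 'd']
'b': index 0 in ['b', 'c', 'd'] -> ['b', 'c', 'd']


Output: [0, 1, 1, 1, 2, 0, 0, 1, 0, 2, 0]


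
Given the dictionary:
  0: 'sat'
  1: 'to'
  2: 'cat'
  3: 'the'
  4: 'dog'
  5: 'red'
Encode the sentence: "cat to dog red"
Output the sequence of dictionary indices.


Look up each word in the dictionary:
  'cat' -> 2
  'to' -> 1
  'dog' -> 4
  'red' -> 5

Encoded: [2, 1, 4, 5]


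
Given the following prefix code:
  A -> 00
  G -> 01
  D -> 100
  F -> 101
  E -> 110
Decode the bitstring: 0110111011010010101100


Decoding step by step:
Bits 01 -> G
Bits 101 -> F
Bits 110 -> E
Bits 110 -> E
Bits 100 -> D
Bits 101 -> F
Bits 01 -> G
Bits 100 -> D


Decoded message: GFEEDFGD


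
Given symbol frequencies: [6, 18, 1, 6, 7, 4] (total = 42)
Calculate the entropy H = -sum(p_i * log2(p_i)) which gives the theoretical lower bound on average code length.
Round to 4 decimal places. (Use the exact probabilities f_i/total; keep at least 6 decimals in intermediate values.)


Per-symbol terms -p_i * log2(p_i) with p_i = f_i/42:
  p = 6/42 = 0.142857: log2(p) = -2.807355, -p*log2(p) = 0.401051
  p = 18/42 = 0.428571: log2(p) = -1.222392, -p*log2(p) = 0.523882
  p = 1/42 = 0.023810: log2(p) = -5.392317, -p*log2(p) = 0.128389
  p = 6/42 = 0.142857: log2(p) = -2.807355, -p*log2(p) = 0.401051
  p = 7/42 = 0.166667: log2(p) = -2.584963, -p*log2(p) = 0.430827
  p = 4/42 = 0.095238: log2(p) = -3.392317, -p*log2(p) = 0.323078
H = 0.401051 + 0.523882 + 0.128389 + 0.401051 + 0.430827 + 0.323078 = 2.208278

H = 2.2083 bits/symbol


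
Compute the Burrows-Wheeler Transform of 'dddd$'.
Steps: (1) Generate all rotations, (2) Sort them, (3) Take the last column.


Rotations (sorted):
  0: $dddd -> last char: d
  1: d$ddd -> last char: d
  2: dd$dd -> last char: d
  3: ddd$d -> last char: d
  4: dddd$ -> last char: $


BWT = dddd$


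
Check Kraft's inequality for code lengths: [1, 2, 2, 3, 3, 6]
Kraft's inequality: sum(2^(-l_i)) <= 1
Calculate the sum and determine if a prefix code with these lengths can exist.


Sum = 2^(-1) + 2^(-2) + 2^(-2) + 2^(-3) + 2^(-3) + 2^(-6)
    = 0.5 + 0.25 + 0.25 + 0.125 + 0.125 + 0.015625
    = 81/64 = 1.265625
Since 1.265625 > 1, Kraft's inequality is NOT satisfied.
A prefix code with these lengths CANNOT exist.

Kraft sum = 1.265625. Not satisfied.


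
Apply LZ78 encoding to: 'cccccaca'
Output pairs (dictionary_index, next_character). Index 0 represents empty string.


LZ78 encoding steps:
Dictionary: {0: ''}
Step 1: w='' (idx 0), next='c' -> output (0, 'c'), add 'c' as idx 1
Step 2: w='c' (idx 1), next='c' -> output (1, 'c'), add 'cc' as idx 2
Step 3: w='cc' (idx 2), next='a' -> output (2, 'a'), add 'cca' as idx 3
Step 4: w='c' (idx 1), next='a' -> output (1, 'a'), add 'ca' as idx 4


Encoded: [(0, 'c'), (1, 'c'), (2, 'a'), (1, 'a')]


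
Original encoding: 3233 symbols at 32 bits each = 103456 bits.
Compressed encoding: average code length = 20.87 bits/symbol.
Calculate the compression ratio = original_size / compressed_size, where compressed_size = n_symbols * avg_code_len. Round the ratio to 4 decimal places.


original_size = n_symbols * orig_bits = 3233 * 32 = 103456 bits
compressed_size = n_symbols * avg_code_len = 3233 * 20.87 = 67472.71 bits
ratio = original_size / compressed_size = 103456 / 67472.71 = 1.5333

Compression ratio = 1.5333


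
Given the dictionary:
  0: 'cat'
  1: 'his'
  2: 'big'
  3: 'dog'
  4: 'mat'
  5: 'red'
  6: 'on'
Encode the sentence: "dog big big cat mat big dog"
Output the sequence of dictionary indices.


Look up each word in the dictionary:
  'dog' -> 3
  'big' -> 2
  'big' -> 2
  'cat' -> 0
  'mat' -> 4
  'big' -> 2
  'dog' -> 3

Encoded: [3, 2, 2, 0, 4, 2, 3]


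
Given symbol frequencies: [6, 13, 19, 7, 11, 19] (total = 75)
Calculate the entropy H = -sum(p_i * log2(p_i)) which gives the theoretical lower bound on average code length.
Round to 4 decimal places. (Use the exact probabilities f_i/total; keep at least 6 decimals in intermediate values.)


Per-symbol terms -p_i * log2(p_i) with p_i = f_i/75:
  p = 6/75 = 0.080000: log2(p) = -3.643856, -p*log2(p) = 0.291508
  p = 13/75 = 0.173333: log2(p) = -2.528379, -p*log2(p) = 0.438252
  p = 19/75 = 0.253333: log2(p) = -1.980891, -p*log2(p) = 0.501826
  p = 7/75 = 0.093333: log2(p) = -3.421464, -p*log2(p) = 0.319337
  p = 11/75 = 0.146667: log2(p) = -2.769387, -p*log2(p) = 0.406177
  p = 19/75 = 0.253333: log2(p) = -1.980891, -p*log2(p) = 0.501826
H = 0.291508 + 0.438252 + 0.501826 + 0.319337 + 0.406177 + 0.501826 = 2.458926

H = 2.4589 bits/symbol


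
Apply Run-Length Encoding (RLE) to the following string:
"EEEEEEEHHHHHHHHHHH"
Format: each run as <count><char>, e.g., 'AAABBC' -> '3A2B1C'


Scanning runs left to right:
  i=0: run of 'E' x 7 -> '7E'
  i=7: run of 'H' x 11 -> '11H'

RLE = 7E11H


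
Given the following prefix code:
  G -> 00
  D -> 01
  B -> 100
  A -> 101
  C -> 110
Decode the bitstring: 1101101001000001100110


Decoding step by step:
Bits 110 -> C
Bits 110 -> C
Bits 100 -> B
Bits 100 -> B
Bits 00 -> G
Bits 01 -> D
Bits 100 -> B
Bits 110 -> C


Decoded message: CCBBGDBC


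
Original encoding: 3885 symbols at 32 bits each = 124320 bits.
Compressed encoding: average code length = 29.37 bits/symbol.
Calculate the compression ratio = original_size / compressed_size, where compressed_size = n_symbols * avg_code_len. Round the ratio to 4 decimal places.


original_size = n_symbols * orig_bits = 3885 * 32 = 124320 bits
compressed_size = n_symbols * avg_code_len = 3885 * 29.37 = 114102.45 bits
ratio = original_size / compressed_size = 124320 / 114102.45 = 1.0895

Compression ratio = 1.0895


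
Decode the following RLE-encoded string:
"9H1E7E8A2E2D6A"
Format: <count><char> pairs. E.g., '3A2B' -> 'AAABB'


Expanding each <count><char> pair:
  9H -> 'HHHHHHHHH'
  1E -> 'E'
  7E -> 'EEEEEEE'
  8A -> 'AAAAAAAA'
  2E -> 'EE'
  2D -> 'DD'
  6A -> 'AAAAAA'

Decoded = HHHHHHHHHEEEEEEEEAAAAAAAAEEDDAAAAAA


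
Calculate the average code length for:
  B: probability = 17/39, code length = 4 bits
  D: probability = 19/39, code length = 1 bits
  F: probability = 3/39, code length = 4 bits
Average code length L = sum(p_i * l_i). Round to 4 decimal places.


Weighted contributions p_i * l_i:
  B: (17/39) * 4 = 68/39
  D: (19/39) * 1 = 19/39
  F: (3/39) * 4 = 12/39
Sum = (68 + 19 + 12)/39 = 99/39

L = 99/39 = 2.5385 bits/symbol


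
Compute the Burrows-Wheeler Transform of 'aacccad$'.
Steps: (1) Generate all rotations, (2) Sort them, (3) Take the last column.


Rotations (sorted):
  0: $aacccad -> last char: d
  1: aacccad$ -> last char: $
  2: acccad$a -> last char: a
  3: ad$aaccc -> last char: c
  4: cad$aacc -> last char: c
  5: ccad$aac -> last char: c
  6: cccad$aa -> last char: a
  7: d$aaccca -> last char: a


BWT = d$acccaa


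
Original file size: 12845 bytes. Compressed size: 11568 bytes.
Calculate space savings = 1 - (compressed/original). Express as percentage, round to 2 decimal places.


ratio = compressed/original = 11568/12845 = 0.900584
savings = 1 - ratio = 1 - 0.900584 = 0.099416
as a percentage: 0.099416 * 100 = 9.94%

Space savings = 1 - 11568/12845 = 9.94%


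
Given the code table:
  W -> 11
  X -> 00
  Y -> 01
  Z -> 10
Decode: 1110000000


Decoding:
11 -> W
10 -> Z
00 -> X
00 -> X
00 -> X


Result: WZXXX


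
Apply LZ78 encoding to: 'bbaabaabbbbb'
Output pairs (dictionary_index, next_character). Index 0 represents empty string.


LZ78 encoding steps:
Dictionary: {0: ''}
Step 1: w='' (idx 0), next='b' -> output (0, 'b'), add 'b' as idx 1
Step 2: w='b' (idx 1), next='a' -> output (1, 'a'), add 'ba' as idx 2
Step 3: w='' (idx 0), next='a' -> output (0, 'a'), add 'a' as idx 3
Step 4: w='ba' (idx 2), next='a' -> output (2, 'a'), add 'baa' as idx 4
Step 5: w='b' (idx 1), next='b' -> output (1, 'b'), add 'bb' as idx 5
Step 6: w='bb' (idx 5), next='b' -> output (5, 'b'), add 'bbb' as idx 6


Encoded: [(0, 'b'), (1, 'a'), (0, 'a'), (2, 'a'), (1, 'b'), (5, 'b')]


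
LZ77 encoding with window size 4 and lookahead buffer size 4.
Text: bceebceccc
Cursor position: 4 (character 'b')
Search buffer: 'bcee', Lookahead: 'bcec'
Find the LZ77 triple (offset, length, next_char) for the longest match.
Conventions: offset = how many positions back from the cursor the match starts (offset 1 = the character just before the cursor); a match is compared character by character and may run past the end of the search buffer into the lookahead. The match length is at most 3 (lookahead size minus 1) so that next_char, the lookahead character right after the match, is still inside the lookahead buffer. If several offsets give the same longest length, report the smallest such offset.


Try each offset into the search buffer:
  offset=1 (pos 3, char 'e'): match length 0
  offset=2 (pos 2, char 'e'): match length 0
  offset=3 (pos 1, char 'c'): match length 0
  offset=4 (pos 0, char 'b'): match length 3
Longest match has length 3 at offset 4.
next_char = character at position 4 + 3 = 7 -> 'c'

Best match: offset=4, length=3 (matching 'bce' starting at position 0)
LZ77 triple: (4, 3, 'c')


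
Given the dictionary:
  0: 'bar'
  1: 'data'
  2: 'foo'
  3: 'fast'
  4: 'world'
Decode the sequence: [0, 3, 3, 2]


Look up each index in the dictionary:
  0 -> 'bar'
  3 -> 'fast'
  3 -> 'fast'
  2 -> 'foo'

Decoded: "bar fast fast foo"


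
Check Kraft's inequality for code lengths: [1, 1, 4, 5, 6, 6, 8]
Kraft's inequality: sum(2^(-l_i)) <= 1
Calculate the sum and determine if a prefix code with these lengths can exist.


Sum = 2^(-1) + 2^(-1) + 2^(-4) + 2^(-5) + 2^(-6) + 2^(-6) + 2^(-8)
    = 0.5 + 0.5 + 0.0625 + 0.03125 + 0.015625 + 0.015625 + 0.00390625
    = 289/256 = 1.12890625
Since 1.12890625 > 1, Kraft's inequality is NOT satisfied.
A prefix code with these lengths CANNOT exist.

Kraft sum = 1.12890625. Not satisfied.


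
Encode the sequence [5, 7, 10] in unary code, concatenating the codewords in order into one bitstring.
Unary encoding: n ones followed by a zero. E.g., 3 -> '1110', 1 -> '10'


Encode each number as n ones followed by a terminating 0:
  5 -> 111110 (6 bits)
  7 -> 11111110 (8 bits)
  10 -> 11111111110 (11 bits)
Total length = 6 + 8 + 11 = 25 bits.

Unary([5, 7, 10]) = 1111101111111011111111110 (25 bits)


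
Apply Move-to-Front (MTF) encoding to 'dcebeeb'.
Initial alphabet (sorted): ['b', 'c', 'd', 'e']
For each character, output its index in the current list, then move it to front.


MTF encoding:
'd': index 2 in ['b', 'c', 'd', 'e'] -> ['d', 'b', 'c', 'e']
'c': index 2 in ['d', 'b', 'c', 'e'] -> ['c', 'd', 'b', 'e']
'e': index 3 in ['c', 'd', 'b', 'e'] -> ['e', 'c', 'd', 'b']
'b': index 3 in ['e', 'c', 'd', 'b'] -> ['b', 'e', 'c', 'd']
'e': index 1 in ['b', 'e', 'c', 'd'] -> ['e', 'b', 'c', 'd']
'e': index 0 in ['e', 'b', 'c', 'd'] -> ['e', 'b', 'c', 'd']
'b': index 1 in ['e', 'b', 'c', 'd'] -> ['b', 'e', 'c', 'd']


Output: [2, 2, 3, 3, 1, 0, 1]


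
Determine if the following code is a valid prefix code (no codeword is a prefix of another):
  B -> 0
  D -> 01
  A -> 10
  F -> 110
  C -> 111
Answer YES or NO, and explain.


Checking each pair (does one codeword prefix another?):
  B='0' vs D='01': prefix -- VIOLATION

NO -- this is NOT a valid prefix code. B (0) is a prefix of D (01).


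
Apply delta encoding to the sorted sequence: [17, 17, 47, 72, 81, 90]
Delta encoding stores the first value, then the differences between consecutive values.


First value: 17
Deltas:
  17 - 17 = 0
  47 - 17 = 30
  72 - 47 = 25
  81 - 72 = 9
  90 - 81 = 9


Delta encoded: [17, 0, 30, 25, 9, 9]


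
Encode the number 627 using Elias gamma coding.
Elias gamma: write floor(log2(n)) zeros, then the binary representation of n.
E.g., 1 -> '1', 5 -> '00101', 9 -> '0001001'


num_bits = floor(log2(627)) + 1 = 10
leading_zeros = num_bits - 1 = 9
binary(627) = 1001110011

Elias gamma(627) = '000000000' + '1001110011' = 0000000001001110011 (19 bits)


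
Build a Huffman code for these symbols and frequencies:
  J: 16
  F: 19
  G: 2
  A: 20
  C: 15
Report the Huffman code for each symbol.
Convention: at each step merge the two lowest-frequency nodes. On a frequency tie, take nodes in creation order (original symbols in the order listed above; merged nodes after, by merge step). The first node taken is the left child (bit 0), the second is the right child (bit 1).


Huffman tree construction:
Step 1: Merge G(2) + C(15) = 17
Step 2: Merge J(16) + (G+C)(17) = 33
Step 3: Merge F(19) + A(20) = 39
Step 4: Merge (J+(G+C))(33) + (F+A)(39) = 72
Read each symbol's code off the tree from the root (left child = 0, right child = 1).

Codes:
  J: 00 (length 2)
  F: 10 (length 2)
  G: 010 (length 3)
  A: 11 (length 2)
  C: 011 (length 3)
Average code length: 161/72 = 2.2361 bits/symbol


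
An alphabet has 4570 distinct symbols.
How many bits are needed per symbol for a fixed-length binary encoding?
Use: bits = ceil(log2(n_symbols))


log2(4570) = 12.158
Bracket: 2^12 = 4096 < 4570 <= 2^13 = 8192
So ceil(log2(4570)) = 13

bits = ceil(log2(4570)) = ceil(12.158) = 13 bits


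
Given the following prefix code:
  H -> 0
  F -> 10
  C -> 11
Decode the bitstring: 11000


Decoding step by step:
Bits 11 -> C
Bits 0 -> H
Bits 0 -> H
Bits 0 -> H


Decoded message: CHHH


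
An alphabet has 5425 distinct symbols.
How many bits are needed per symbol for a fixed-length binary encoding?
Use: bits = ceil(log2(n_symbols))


log2(5425) = 12.4054
Bracket: 2^12 = 4096 < 5425 <= 2^13 = 8192
So ceil(log2(5425)) = 13

bits = ceil(log2(5425)) = ceil(12.4054) = 13 bits


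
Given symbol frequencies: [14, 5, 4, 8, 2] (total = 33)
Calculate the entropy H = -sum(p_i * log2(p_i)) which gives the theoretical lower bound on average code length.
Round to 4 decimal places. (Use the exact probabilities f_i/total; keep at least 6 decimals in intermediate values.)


Per-symbol terms -p_i * log2(p_i) with p_i = f_i/33:
  p = 14/33 = 0.424242: log2(p) = -1.237039, -p*log2(p) = 0.524805
  p = 5/33 = 0.151515: log2(p) = -2.722466, -p*log2(p) = 0.412495
  p = 4/33 = 0.121212: log2(p) = -3.044394, -p*log2(p) = 0.369017
  p = 8/33 = 0.242424: log2(p) = -2.044394, -p*log2(p) = 0.495611
  p = 2/33 = 0.060606: log2(p) = -4.044394, -p*log2(p) = 0.245115
H = 0.524805 + 0.412495 + 0.369017 + 0.495611 + 0.245115 = 2.047043

H = 2.047 bits/symbol


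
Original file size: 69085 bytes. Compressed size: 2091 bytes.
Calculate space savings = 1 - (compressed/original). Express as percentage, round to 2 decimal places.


ratio = compressed/original = 2091/69085 = 0.030267
savings = 1 - ratio = 1 - 0.030267 = 0.969733
as a percentage: 0.969733 * 100 = 96.97%

Space savings = 1 - 2091/69085 = 96.97%


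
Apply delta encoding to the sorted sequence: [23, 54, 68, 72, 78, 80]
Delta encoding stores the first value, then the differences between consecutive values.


First value: 23
Deltas:
  54 - 23 = 31
  68 - 54 = 14
  72 - 68 = 4
  78 - 72 = 6
  80 - 78 = 2


Delta encoded: [23, 31, 14, 4, 6, 2]


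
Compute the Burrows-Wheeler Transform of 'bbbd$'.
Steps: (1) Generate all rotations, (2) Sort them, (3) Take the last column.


Rotations (sorted):
  0: $bbbd -> last char: d
  1: bbbd$ -> last char: $
  2: bbd$b -> last char: b
  3: bd$bb -> last char: b
  4: d$bbb -> last char: b


BWT = d$bbb


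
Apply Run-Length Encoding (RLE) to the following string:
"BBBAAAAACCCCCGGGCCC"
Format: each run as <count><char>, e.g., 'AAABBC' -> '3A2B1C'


Scanning runs left to right:
  i=0: run of 'B' x 3 -> '3B'
  i=3: run of 'A' x 5 -> '5A'
  i=8: run of 'C' x 5 -> '5C'
  i=13: run of 'G' x 3 -> '3G'
  i=16: run of 'C' x 3 -> '3C'

RLE = 3B5A5C3G3C


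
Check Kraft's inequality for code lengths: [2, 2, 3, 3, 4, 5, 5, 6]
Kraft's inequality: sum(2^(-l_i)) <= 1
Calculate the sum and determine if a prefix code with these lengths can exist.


Sum = 2^(-2) + 2^(-2) + 2^(-3) + 2^(-3) + 2^(-4) + 2^(-5) + 2^(-5) + 2^(-6)
    = 0.25 + 0.25 + 0.125 + 0.125 + 0.0625 + 0.03125 + 0.03125 + 0.015625
    = 57/64 = 0.890625
Since 0.890625 <= 1, Kraft's inequality IS satisfied.
A prefix code with these lengths CAN exist.

Kraft sum = 0.890625. Satisfied.


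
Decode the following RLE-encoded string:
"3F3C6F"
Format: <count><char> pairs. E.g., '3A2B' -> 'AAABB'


Expanding each <count><char> pair:
  3F -> 'FFF'
  3C -> 'CCC'
  6F -> 'FFFFFF'

Decoded = FFFCCCFFFFFF


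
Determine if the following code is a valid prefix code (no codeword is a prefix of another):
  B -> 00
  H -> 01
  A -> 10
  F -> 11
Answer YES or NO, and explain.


Checking each pair (does one codeword prefix another?):
  B='00' vs H='01': no prefix
  B='00' vs A='10': no prefix
  B='00' vs F='11': no prefix
  H='01' vs B='00': no prefix
  H='01' vs A='10': no prefix
  H='01' vs F='11': no prefix
  A='10' vs B='00': no prefix
  A='10' vs H='01': no prefix
  A='10' vs F='11': no prefix
  F='11' vs B='00': no prefix
  F='11' vs H='01': no prefix
  F='11' vs A='10': no prefix
No violation found over all pairs.

YES -- this is a valid prefix code. No codeword is a prefix of any other codeword.


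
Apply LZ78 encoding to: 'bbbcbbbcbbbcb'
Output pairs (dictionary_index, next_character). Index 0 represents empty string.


LZ78 encoding steps:
Dictionary: {0: ''}
Step 1: w='' (idx 0), next='b' -> output (0, 'b'), add 'b' as idx 1
Step 2: w='b' (idx 1), next='b' -> output (1, 'b'), add 'bb' as idx 2
Step 3: w='' (idx 0), next='c' -> output (0, 'c'), add 'c' as idx 3
Step 4: w='bb' (idx 2), next='b' -> output (2, 'b'), add 'bbb' as idx 4
Step 5: w='c' (idx 3), next='b' -> output (3, 'b'), add 'cb' as idx 5
Step 6: w='bb' (idx 2), next='c' -> output (2, 'c'), add 'bbc' as idx 6
Step 7: w='b' (idx 1), end of input -> output (1, '')


Encoded: [(0, 'b'), (1, 'b'), (0, 'c'), (2, 'b'), (3, 'b'), (2, 'c'), (1, '')]


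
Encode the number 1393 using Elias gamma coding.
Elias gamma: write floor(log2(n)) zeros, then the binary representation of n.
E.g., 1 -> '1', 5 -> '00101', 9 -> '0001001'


num_bits = floor(log2(1393)) + 1 = 11
leading_zeros = num_bits - 1 = 10
binary(1393) = 10101110001

Elias gamma(1393) = '0000000000' + '10101110001' = 000000000010101110001 (21 bits)


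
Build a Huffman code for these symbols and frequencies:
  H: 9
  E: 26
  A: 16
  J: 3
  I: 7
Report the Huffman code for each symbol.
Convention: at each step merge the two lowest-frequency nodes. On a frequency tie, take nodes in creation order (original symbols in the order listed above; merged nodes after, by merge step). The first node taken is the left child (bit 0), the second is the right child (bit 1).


Huffman tree construction:
Step 1: Merge J(3) + I(7) = 10
Step 2: Merge H(9) + (J+I)(10) = 19
Step 3: Merge A(16) + (H+(J+I))(19) = 35
Step 4: Merge E(26) + (A+(H+(J+I)))(35) = 61
Read each symbol's code off the tree from the root (left child = 0, right child = 1).

Codes:
  H: 110 (length 3)
  E: 0 (length 1)
  A: 10 (length 2)
  J: 1110 (length 4)
  I: 1111 (length 4)
Average code length: 125/61 = 2.0492 bits/symbol


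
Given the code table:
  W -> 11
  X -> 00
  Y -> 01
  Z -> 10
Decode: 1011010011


Decoding:
10 -> Z
11 -> W
01 -> Y
00 -> X
11 -> W


Result: ZWYXW


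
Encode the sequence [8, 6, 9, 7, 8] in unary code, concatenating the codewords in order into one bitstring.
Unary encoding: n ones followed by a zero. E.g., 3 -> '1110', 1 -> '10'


Encode each number as n ones followed by a terminating 0:
  8 -> 111111110 (9 bits)
  6 -> 1111110 (7 bits)
  9 -> 1111111110 (10 bits)
  7 -> 11111110 (8 bits)
  8 -> 111111110 (9 bits)
Total length = 9 + 7 + 10 + 8 + 9 = 43 bits.

Unary([8, 6, 9, 7, 8]) = 1111111101111110111111111011111110111111110 (43 bits)


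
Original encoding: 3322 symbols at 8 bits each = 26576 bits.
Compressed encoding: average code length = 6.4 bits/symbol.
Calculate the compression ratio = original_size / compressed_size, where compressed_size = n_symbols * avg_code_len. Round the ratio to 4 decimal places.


original_size = n_symbols * orig_bits = 3322 * 8 = 26576 bits
compressed_size = n_symbols * avg_code_len = 3322 * 6.4 = 21260.8 bits
ratio = original_size / compressed_size = 26576 / 21260.8 = 1.25

Compression ratio = 1.25


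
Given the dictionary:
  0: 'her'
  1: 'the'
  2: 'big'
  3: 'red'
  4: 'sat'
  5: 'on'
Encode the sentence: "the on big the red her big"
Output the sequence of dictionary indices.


Look up each word in the dictionary:
  'the' -> 1
  'on' -> 5
  'big' -> 2
  'the' -> 1
  'red' -> 3
  'her' -> 0
  'big' -> 2

Encoded: [1, 5, 2, 1, 3, 0, 2]


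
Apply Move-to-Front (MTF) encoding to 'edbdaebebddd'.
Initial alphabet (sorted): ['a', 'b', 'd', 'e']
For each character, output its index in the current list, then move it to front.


MTF encoding:
'e': index 3 in ['a', 'b', 'd', 'e'] -> ['e', 'a', 'b', 'd']
'd': index 3 in ['e', 'a', 'b', 'd'] -> ['d', 'e', 'a', 'b']
'b': index 3 in ['d', 'e', 'a', 'b'] -> ['b', 'd', 'e', 'a']
'd': index 1 in ['b', 'd', 'e', 'a'] -> ['d', 'b', 'e', 'a']
'a': index 3 in ['d', 'b', 'e', 'a'] -> ['a', 'd', 'b', 'e']
'e': index 3 in ['a', 'd', 'b', 'e'] -> ['e', 'a', 'd', 'b']
'b': index 3 in ['e', 'a', 'd', 'b'] -> ['b', 'e', 'a', 'd']
'e': index 1 in ['b', 'e', 'a', 'd'] -> ['e', 'b', 'a', 'd']
'b': index 1 in ['e', 'b', 'a', 'd'] -> ['b', 'e', 'a', 'd']
'd': index 3 in ['b', 'e', 'a', 'd'] -> ['d', 'b', 'e', 'a']
'd': index 0 in ['d', 'b', 'e', 'a'] -> ['d', 'b', 'e', 'a']
'd': index 0 in ['d', 'b', 'e', 'a'] -> ['d', 'b', 'e', 'a']


Output: [3, 3, 3, 1, 3, 3, 3, 1, 1, 3, 0, 0]


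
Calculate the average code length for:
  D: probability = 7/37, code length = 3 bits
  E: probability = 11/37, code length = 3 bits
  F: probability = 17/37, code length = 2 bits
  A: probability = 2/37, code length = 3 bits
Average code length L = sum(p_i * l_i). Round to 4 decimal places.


Weighted contributions p_i * l_i:
  D: (7/37) * 3 = 21/37
  E: (11/37) * 3 = 33/37
  F: (17/37) * 2 = 34/37
  A: (2/37) * 3 = 6/37
Sum = (21 + 33 + 34 + 6)/37 = 94/37

L = 94/37 = 2.5405 bits/symbol


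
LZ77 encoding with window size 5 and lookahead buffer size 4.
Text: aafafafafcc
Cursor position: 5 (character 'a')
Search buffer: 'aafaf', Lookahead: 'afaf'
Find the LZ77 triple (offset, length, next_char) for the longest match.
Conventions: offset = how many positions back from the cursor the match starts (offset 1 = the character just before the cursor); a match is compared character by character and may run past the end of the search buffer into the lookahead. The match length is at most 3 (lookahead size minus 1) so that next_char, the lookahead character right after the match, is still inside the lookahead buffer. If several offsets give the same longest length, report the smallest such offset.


Try each offset into the search buffer:
  offset=1 (pos 4, char 'f'): match length 0
  offset=2 (pos 3, char 'a'): match length 3
  offset=3 (pos 2, char 'f'): match length 0
  offset=4 (pos 1, char 'a'): match length 3
  offset=5 (pos 0, char 'a'): match length 1
Longest match has length 3, found at offsets 2, 4; take the smallest, offset 2.
next_char = character at position 5 + 3 = 8 -> 'f'

Best match: offset=2, length=3 (matching 'afa' starting at position 3)
LZ77 triple: (2, 3, 'f')
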